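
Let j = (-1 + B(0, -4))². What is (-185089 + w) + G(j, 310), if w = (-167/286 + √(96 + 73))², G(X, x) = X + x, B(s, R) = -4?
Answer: -15099528583/81796 ≈ -1.8460e+5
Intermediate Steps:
j = 25 (j = (-1 - 4)² = (-5)² = 25)
w = 12609601/81796 (w = (-167*1/286 + √169)² = (-167/286 + 13)² = (3551/286)² = 12609601/81796 ≈ 154.16)
(-185089 + w) + G(j, 310) = (-185089 + 12609601/81796) + (25 + 310) = -15126930243/81796 + 335 = -15099528583/81796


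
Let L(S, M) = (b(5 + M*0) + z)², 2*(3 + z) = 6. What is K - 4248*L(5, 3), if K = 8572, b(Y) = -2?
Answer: -8420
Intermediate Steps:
z = 0 (z = -3 + (½)*6 = -3 + 3 = 0)
L(S, M) = 4 (L(S, M) = (-2 + 0)² = (-2)² = 4)
K - 4248*L(5, 3) = 8572 - 4248*4 = 8572 - 1*16992 = 8572 - 16992 = -8420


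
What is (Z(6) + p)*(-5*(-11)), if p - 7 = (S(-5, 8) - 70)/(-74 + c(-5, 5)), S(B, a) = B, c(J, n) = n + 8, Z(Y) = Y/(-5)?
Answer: 23584/61 ≈ 386.62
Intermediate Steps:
Z(Y) = -Y/5 (Z(Y) = Y*(-⅕) = -Y/5)
c(J, n) = 8 + n
p = 502/61 (p = 7 + (-5 - 70)/(-74 + (8 + 5)) = 7 - 75/(-74 + 13) = 7 - 75/(-61) = 7 - 75*(-1/61) = 7 + 75/61 = 502/61 ≈ 8.2295)
(Z(6) + p)*(-5*(-11)) = (-⅕*6 + 502/61)*(-5*(-11)) = (-6/5 + 502/61)*55 = (2144/305)*55 = 23584/61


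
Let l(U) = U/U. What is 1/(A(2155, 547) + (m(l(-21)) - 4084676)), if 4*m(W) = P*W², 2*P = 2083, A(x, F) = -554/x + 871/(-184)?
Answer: -198260/809777231283 ≈ -2.4483e-7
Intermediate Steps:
A(x, F) = -871/184 - 554/x (A(x, F) = -554/x + 871*(-1/184) = -554/x - 871/184 = -871/184 - 554/x)
l(U) = 1
P = 2083/2 (P = (½)*2083 = 2083/2 ≈ 1041.5)
m(W) = 2083*W²/8 (m(W) = (2083*W²/2)/4 = 2083*W²/8)
1/(A(2155, 547) + (m(l(-21)) - 4084676)) = 1/((-871/184 - 554/2155) + ((2083/8)*1² - 4084676)) = 1/((-871/184 - 554*1/2155) + ((2083/8)*1 - 4084676)) = 1/((-871/184 - 554/2155) + (2083/8 - 4084676)) = 1/(-1978941/396520 - 32675325/8) = 1/(-809777231283/198260) = -198260/809777231283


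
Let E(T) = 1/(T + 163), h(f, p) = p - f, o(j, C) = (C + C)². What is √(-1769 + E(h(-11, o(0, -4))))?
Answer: I*√100202998/238 ≈ 42.059*I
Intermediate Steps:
o(j, C) = 4*C² (o(j, C) = (2*C)² = 4*C²)
E(T) = 1/(163 + T)
√(-1769 + E(h(-11, o(0, -4)))) = √(-1769 + 1/(163 + (4*(-4)² - 1*(-11)))) = √(-1769 + 1/(163 + (4*16 + 11))) = √(-1769 + 1/(163 + (64 + 11))) = √(-1769 + 1/(163 + 75)) = √(-1769 + 1/238) = √(-421021/238) = I*√100202998/238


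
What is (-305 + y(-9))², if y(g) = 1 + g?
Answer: 97969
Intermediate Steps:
(-305 + y(-9))² = (-305 + (1 - 9))² = (-305 - 8)² = (-313)² = 97969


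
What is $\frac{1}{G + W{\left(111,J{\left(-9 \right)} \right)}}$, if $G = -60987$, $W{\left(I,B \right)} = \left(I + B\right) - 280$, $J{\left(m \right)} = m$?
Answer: $- \frac{1}{61165} \approx -1.6349 \cdot 10^{-5}$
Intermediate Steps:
$W{\left(I,B \right)} = -280 + B + I$ ($W{\left(I,B \right)} = \left(B + I\right) - 280 = -280 + B + I$)
$\frac{1}{G + W{\left(111,J{\left(-9 \right)} \right)}} = \frac{1}{-60987 - 178} = \frac{1}{-61165} = - \frac{1}{61165}$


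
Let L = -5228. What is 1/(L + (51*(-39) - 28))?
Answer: -1/7245 ≈ -0.00013803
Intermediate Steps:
1/(L + (51*(-39) - 28)) = 1/(-5228 + (51*(-39) - 28)) = 1/(-5228 + (-1989 - 28)) = 1/(-5228 - 2017) = 1/(-7245) = -1/7245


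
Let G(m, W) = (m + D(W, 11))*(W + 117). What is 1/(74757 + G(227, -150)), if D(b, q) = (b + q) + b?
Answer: 1/76803 ≈ 1.3020e-5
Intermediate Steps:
D(b, q) = q + 2*b
G(m, W) = (117 + W)*(11 + m + 2*W) (G(m, W) = (m + (11 + 2*W))*(W + 117) = (11 + m + 2*W)*(117 + W) = (117 + W)*(11 + m + 2*W))
1/(74757 + G(227, -150)) = 1/(74757 + (1287 + 2*(-150)² + 117*227 + 245*(-150) - 150*227)) = 1/(74757 + (1287 + 2*22500 + 26559 - 36750 - 34050)) = 1/(74757 + (1287 + 45000 + 26559 - 36750 - 34050)) = 1/(74757 + 2046) = 1/76803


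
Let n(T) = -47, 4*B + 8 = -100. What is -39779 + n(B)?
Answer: -39826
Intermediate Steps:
B = -27 (B = -2 + (1/4)*(-100) = -2 - 25 = -27)
-39779 + n(B) = -39779 - 47 = -39826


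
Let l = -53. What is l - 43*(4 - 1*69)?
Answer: 2742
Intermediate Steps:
l - 43*(4 - 1*69) = -53 - 43*(4 - 1*69) = -53 - 43*(4 - 69) = -53 - 43*(-65) = -53 + 2795 = 2742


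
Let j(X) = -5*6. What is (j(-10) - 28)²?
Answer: 3364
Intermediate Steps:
j(X) = -30
(j(-10) - 28)² = (-30 - 28)² = (-58)² = 3364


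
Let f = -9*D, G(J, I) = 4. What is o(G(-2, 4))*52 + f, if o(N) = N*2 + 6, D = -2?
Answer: 746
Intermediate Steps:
f = 18 (f = -9*(-2) = 18)
o(N) = 6 + 2*N (o(N) = 2*N + 6 = 6 + 2*N)
o(G(-2, 4))*52 + f = (6 + 2*4)*52 + 18 = (6 + 8)*52 + 18 = 14*52 + 18 = 728 + 18 = 746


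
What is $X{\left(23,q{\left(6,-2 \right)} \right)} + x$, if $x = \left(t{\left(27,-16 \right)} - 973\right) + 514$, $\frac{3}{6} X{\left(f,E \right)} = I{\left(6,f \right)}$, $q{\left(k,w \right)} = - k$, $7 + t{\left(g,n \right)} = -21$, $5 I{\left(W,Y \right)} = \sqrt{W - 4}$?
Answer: $-487 + \frac{2 \sqrt{2}}{5} \approx -486.43$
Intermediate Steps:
$I{\left(W,Y \right)} = \frac{\sqrt{-4 + W}}{5}$ ($I{\left(W,Y \right)} = \frac{\sqrt{W - 4}}{5} = \frac{\sqrt{-4 + W}}{5}$)
$t{\left(g,n \right)} = -28$ ($t{\left(g,n \right)} = -7 - 21 = -28$)
$X{\left(f,E \right)} = \frac{2 \sqrt{2}}{5}$ ($X{\left(f,E \right)} = 2 \frac{\sqrt{-4 + 6}}{5} = 2 \frac{\sqrt{2}}{5} = \frac{2 \sqrt{2}}{5}$)
$x = -487$ ($x = \left(-28 - 973\right) + 514 = -1001 + 514 = -487$)
$X{\left(23,q{\left(6,-2 \right)} \right)} + x = \frac{2 \sqrt{2}}{5} - 487 = -487 + \frac{2 \sqrt{2}}{5}$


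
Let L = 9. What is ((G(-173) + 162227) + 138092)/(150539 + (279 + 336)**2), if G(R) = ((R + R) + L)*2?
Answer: 299645/528764 ≈ 0.56669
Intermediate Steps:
G(R) = 18 + 4*R (G(R) = ((R + R) + 9)*2 = (2*R + 9)*2 = (9 + 2*R)*2 = 18 + 4*R)
((G(-173) + 162227) + 138092)/(150539 + (279 + 336)**2) = (((18 + 4*(-173)) + 162227) + 138092)/(150539 + (279 + 336)**2) = (((18 - 692) + 162227) + 138092)/(150539 + 615**2) = ((-674 + 162227) + 138092)/(150539 + 378225) = (161553 + 138092)/528764 = 299645*(1/528764) = 299645/528764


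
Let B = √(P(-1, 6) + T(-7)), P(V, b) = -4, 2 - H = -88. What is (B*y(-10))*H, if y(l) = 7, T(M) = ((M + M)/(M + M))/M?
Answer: 90*I*√203 ≈ 1282.3*I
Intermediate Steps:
H = 90 (H = 2 - 1*(-88) = 2 + 88 = 90)
T(M) = 1/M (T(M) = ((2*M)/((2*M)))/M = ((2*M)*(1/(2*M)))/M = 1/M)
B = I*√203/7 (B = √(-4 + 1/(-7)) = √(-4 - ⅐) = √(-29/7) = I*√203/7 ≈ 2.0354*I)
(B*y(-10))*H = ((I*√203/7)*7)*90 = (I*√203)*90 = 90*I*√203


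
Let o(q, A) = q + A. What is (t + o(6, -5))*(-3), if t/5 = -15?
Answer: 222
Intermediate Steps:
t = -75 (t = 5*(-15) = -75)
o(q, A) = A + q
(t + o(6, -5))*(-3) = (-75 + (-5 + 6))*(-3) = (-75 + 1)*(-3) = -74*(-3) = 222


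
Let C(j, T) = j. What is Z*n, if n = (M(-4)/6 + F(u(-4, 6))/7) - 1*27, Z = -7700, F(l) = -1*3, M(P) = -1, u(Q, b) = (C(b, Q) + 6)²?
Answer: 637450/3 ≈ 2.1248e+5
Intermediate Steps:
u(Q, b) = (6 + b)² (u(Q, b) = (b + 6)² = (6 + b)²)
F(l) = -3
n = -1159/42 (n = (-1/6 - 3/7) - 1*27 = (-1*⅙ - 3*⅐) - 27 = (-⅙ - 3/7) - 27 = -25/42 - 27 = -1159/42 ≈ -27.595)
Z*n = -7700*(-1159/42) = 637450/3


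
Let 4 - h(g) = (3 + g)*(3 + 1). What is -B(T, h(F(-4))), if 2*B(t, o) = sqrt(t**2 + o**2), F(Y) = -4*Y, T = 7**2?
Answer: -sqrt(7585)/2 ≈ -43.546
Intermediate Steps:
T = 49
h(g) = -8 - 4*g (h(g) = 4 - (3 + g)*(3 + 1) = 4 - (3 + g)*4 = 4 - (12 + 4*g) = 4 + (-12 - 4*g) = -8 - 4*g)
B(t, o) = sqrt(o**2 + t**2)/2 (B(t, o) = sqrt(t**2 + o**2)/2 = sqrt(o**2 + t**2)/2)
-B(T, h(F(-4))) = -sqrt((-8 - (-16)*(-4))**2 + 49**2)/2 = -sqrt((-8 - 4*16)**2 + 2401)/2 = -sqrt((-8 - 64)**2 + 2401)/2 = -sqrt((-72)**2 + 2401)/2 = -sqrt(5184 + 2401)/2 = -sqrt(7585)/2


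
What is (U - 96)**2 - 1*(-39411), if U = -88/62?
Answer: 46994371/961 ≈ 48902.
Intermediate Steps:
U = -44/31 (U = -88*1/62 = -44/31 ≈ -1.4194)
(U - 96)**2 - 1*(-39411) = (-44/31 - 96)**2 - 1*(-39411) = (-3020/31)**2 + 39411 = 9120400/961 + 39411 = 46994371/961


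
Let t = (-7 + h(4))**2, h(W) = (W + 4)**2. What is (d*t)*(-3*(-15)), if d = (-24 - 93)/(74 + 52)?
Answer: -1900665/14 ≈ -1.3576e+5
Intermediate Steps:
d = -13/14 (d = -117/126 = -117*1/126 = -13/14 ≈ -0.92857)
h(W) = (4 + W)**2
t = 3249 (t = (-7 + (4 + 4)**2)**2 = (-7 + 8**2)**2 = (-7 + 64)**2 = 57**2 = 3249)
(d*t)*(-3*(-15)) = (-13/14*3249)*(-3*(-15)) = -42237/14*45 = -1900665/14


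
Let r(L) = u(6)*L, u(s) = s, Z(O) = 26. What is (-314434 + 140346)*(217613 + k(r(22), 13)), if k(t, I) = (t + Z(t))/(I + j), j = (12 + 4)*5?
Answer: -3523222016696/93 ≈ -3.7884e+10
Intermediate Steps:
j = 80 (j = 16*5 = 80)
r(L) = 6*L
k(t, I) = (26 + t)/(80 + I) (k(t, I) = (t + 26)/(I + 80) = (26 + t)/(80 + I))
(-314434 + 140346)*(217613 + k(r(22), 13)) = (-314434 + 140346)*(217613 + (26 + 6*22)/(80 + 13)) = -174088*(217613 + (26 + 132)/93) = -174088*(217613 + (1/93)*158) = -174088*(217613 + 158/93) = -174088*20238167/93 = -3523222016696/93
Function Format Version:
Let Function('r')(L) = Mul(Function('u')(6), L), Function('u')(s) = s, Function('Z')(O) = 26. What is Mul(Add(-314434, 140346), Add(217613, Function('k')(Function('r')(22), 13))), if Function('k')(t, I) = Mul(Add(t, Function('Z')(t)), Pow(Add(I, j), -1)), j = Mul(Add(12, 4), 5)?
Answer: Rational(-3523222016696, 93) ≈ -3.7884e+10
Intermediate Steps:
j = 80 (j = Mul(16, 5) = 80)
Function('r')(L) = Mul(6, L)
Function('k')(t, I) = Mul(Pow(Add(80, I), -1), Add(26, t)) (Function('k')(t, I) = Mul(Add(t, 26), Pow(Add(I, 80), -1)) = Mul(Add(26, t), Pow(Add(80, I), -1)) = Mul(Pow(Add(80, I), -1), Add(26, t)))
Mul(Add(-314434, 140346), Add(217613, Function('k')(Function('r')(22), 13))) = Mul(Add(-314434, 140346), Add(217613, Mul(Pow(Add(80, 13), -1), Add(26, Mul(6, 22))))) = Mul(-174088, Add(217613, Mul(Pow(93, -1), Add(26, 132)))) = Mul(-174088, Add(217613, Mul(Rational(1, 93), 158))) = Mul(-174088, Add(217613, Rational(158, 93))) = Mul(-174088, Rational(20238167, 93)) = Rational(-3523222016696, 93)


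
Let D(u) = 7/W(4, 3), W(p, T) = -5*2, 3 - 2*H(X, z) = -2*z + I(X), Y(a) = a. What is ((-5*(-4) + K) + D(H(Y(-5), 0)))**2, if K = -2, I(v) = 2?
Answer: 29929/100 ≈ 299.29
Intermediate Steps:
H(X, z) = 1/2 + z (H(X, z) = 3/2 - (-2*z + 2)/2 = 3/2 - (2 - 2*z)/2 = 3/2 + (-1 + z) = 1/2 + z)
W(p, T) = -10
D(u) = -7/10 (D(u) = 7/(-10) = 7*(-1/10) = -7/10)
((-5*(-4) + K) + D(H(Y(-5), 0)))**2 = ((-5*(-4) - 2) - 7/10)**2 = ((20 - 2) - 7/10)**2 = (18 - 7/10)**2 = (173/10)**2 = 29929/100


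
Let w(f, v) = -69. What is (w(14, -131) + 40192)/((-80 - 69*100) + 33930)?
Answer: 40123/26950 ≈ 1.4888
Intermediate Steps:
(w(14, -131) + 40192)/((-80 - 69*100) + 33930) = (-69 + 40192)/((-80 - 69*100) + 33930) = 40123/((-80 - 6900) + 33930) = 40123/(-6980 + 33930) = 40123/26950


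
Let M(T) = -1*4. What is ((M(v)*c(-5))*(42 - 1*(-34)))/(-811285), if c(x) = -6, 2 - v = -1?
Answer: -1824/811285 ≈ -0.0022483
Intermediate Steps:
v = 3 (v = 2 - 1*(-1) = 2 + 1 = 3)
M(T) = -4
((M(v)*c(-5))*(42 - 1*(-34)))/(-811285) = ((-4*(-6))*(42 - 1*(-34)))/(-811285) = (24*(42 + 34))*(-1/811285) = (24*76)*(-1/811285) = 1824*(-1/811285) = -1824/811285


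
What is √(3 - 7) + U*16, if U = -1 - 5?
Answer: -96 + 2*I ≈ -96.0 + 2.0*I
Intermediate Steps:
U = -6
√(3 - 7) + U*16 = √(3 - 7) - 6*16 = √(-4) - 96 = 2*I - 96 = -96 + 2*I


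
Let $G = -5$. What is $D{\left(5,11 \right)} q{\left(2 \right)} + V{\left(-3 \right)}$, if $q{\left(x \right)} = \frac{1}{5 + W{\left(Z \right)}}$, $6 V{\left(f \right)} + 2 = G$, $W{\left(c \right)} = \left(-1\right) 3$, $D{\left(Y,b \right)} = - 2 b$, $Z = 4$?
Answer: $- \frac{73}{6} \approx -12.167$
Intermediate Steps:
$W{\left(c \right)} = -3$
$V{\left(f \right)} = - \frac{7}{6}$ ($V{\left(f \right)} = - \frac{1}{3} + \frac{1}{6} \left(-5\right) = - \frac{1}{3} - \frac{5}{6} = - \frac{7}{6}$)
$q{\left(x \right)} = \frac{1}{2}$ ($q{\left(x \right)} = \frac{1}{5 - 3} = \frac{1}{2}$)
$D{\left(5,11 \right)} q{\left(2 \right)} + V{\left(-3 \right)} = \left(-2\right) 11 \cdot \frac{1}{2} - \frac{7}{6} = \left(-22\right) \frac{1}{2} - \frac{7}{6} = -11 - \frac{7}{6} = - \frac{73}{6}$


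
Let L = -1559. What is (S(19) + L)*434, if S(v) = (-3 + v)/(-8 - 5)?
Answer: -8802822/13 ≈ -6.7714e+5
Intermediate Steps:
S(v) = 3/13 - v/13 (S(v) = (-3 + v)/(-13) = (-3 + v)*(-1/13) = 3/13 - v/13)
(S(19) + L)*434 = ((3/13 - 1/13*19) - 1559)*434 = ((3/13 - 19/13) - 1559)*434 = (-16/13 - 1559)*434 = -20283/13*434 = -8802822/13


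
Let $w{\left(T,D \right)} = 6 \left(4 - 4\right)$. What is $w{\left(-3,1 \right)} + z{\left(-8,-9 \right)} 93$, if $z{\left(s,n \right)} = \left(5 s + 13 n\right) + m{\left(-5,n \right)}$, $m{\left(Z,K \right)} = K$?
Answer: $-15438$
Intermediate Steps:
$w{\left(T,D \right)} = 0$ ($w{\left(T,D \right)} = 6 \cdot 0 = 0$)
$z{\left(s,n \right)} = 5 s + 14 n$ ($z{\left(s,n \right)} = \left(5 s + 13 n\right) + n = 5 s + 14 n$)
$w{\left(-3,1 \right)} + z{\left(-8,-9 \right)} 93 = 0 + \left(5 \left(-8\right) + 14 \left(-9\right)\right) 93 = 0 + \left(-40 - 126\right) 93 = 0 - 15438 = -15438$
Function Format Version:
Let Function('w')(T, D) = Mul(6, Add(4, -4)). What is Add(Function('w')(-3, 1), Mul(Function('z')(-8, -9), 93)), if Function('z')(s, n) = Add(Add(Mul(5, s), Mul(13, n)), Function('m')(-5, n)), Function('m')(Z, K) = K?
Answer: -15438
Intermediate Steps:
Function('w')(T, D) = 0 (Function('w')(T, D) = Mul(6, 0) = 0)
Function('z')(s, n) = Add(Mul(5, s), Mul(14, n)) (Function('z')(s, n) = Add(Add(Mul(5, s), Mul(13, n)), n) = Add(Mul(5, s), Mul(14, n)))
Add(Function('w')(-3, 1), Mul(Function('z')(-8, -9), 93)) = Add(0, Mul(Add(Mul(5, -8), Mul(14, -9)), 93)) = Add(0, Mul(Add(-40, -126), 93)) = Add(0, Mul(-166, 93)) = Add(0, -15438) = -15438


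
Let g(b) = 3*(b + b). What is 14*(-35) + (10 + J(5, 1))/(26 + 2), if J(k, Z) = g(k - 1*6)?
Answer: -3429/7 ≈ -489.86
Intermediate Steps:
g(b) = 6*b (g(b) = 3*(2*b) = 6*b)
J(k, Z) = -36 + 6*k (J(k, Z) = 6*(k - 1*6) = 6*(k - 6) = 6*(-6 + k) = -36 + 6*k)
14*(-35) + (10 + J(5, 1))/(26 + 2) = 14*(-35) + (10 + (-36 + 6*5))/(26 + 2) = -490 + (10 + (-36 + 30))/28 = -490 + (10 - 6)*(1/28) = -490 + 4*(1/28) = -490 + 1/7 = -3429/7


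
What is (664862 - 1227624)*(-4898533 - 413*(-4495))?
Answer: 1711977154676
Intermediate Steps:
(664862 - 1227624)*(-4898533 - 413*(-4495)) = -562762*(-4898533 + 1856435) = -562762*(-3042098) = 1711977154676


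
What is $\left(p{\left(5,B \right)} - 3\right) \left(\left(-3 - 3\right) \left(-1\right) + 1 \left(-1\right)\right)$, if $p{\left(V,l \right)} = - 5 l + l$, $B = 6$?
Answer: $-135$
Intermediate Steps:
$p{\left(V,l \right)} = - 4 l$
$\left(p{\left(5,B \right)} - 3\right) \left(\left(-3 - 3\right) \left(-1\right) + 1 \left(-1\right)\right) = \left(\left(-4\right) 6 - 3\right) \left(\left(-3 - 3\right) \left(-1\right) + 1 \left(-1\right)\right) = \left(-24 - 3\right) \left(\left(-6\right) \left(-1\right) - 1\right) = - 27 \left(6 - 1\right) = \left(-27\right) 5 = -135$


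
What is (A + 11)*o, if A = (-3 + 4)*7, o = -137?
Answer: -2466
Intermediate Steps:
A = 7 (A = 1*7 = 7)
(A + 11)*o = (7 + 11)*(-137) = 18*(-137) = -2466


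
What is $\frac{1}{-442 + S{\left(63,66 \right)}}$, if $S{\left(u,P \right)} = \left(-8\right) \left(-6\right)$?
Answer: $- \frac{1}{394} \approx -0.0025381$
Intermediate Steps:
$S{\left(u,P \right)} = 48$
$\frac{1}{-442 + S{\left(63,66 \right)}} = \frac{1}{-442 + 48} = \frac{1}{-394} = - \frac{1}{394}$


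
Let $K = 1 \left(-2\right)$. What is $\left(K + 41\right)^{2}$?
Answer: $1521$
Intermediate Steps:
$K = -2$
$\left(K + 41\right)^{2} = \left(-2 + 41\right)^{2} = 39^{2} = 1521$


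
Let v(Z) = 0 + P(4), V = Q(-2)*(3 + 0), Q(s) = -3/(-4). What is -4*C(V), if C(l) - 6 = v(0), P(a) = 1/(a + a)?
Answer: -49/2 ≈ -24.500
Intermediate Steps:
Q(s) = ¾ (Q(s) = -3*(-¼) = ¾)
P(a) = 1/(2*a)
V = 9/4 (V = 3*(3 + 0)/4 = (¾)*3 = 9/4 ≈ 2.2500)
v(Z) = ⅛ (v(Z) = 0 + (½)/4 = 0 + (½)*(¼) = 0 + ⅛ = ⅛)
C(l) = 49/8 (C(l) = 6 + ⅛ = 49/8)
-4*C(V) = -4*49/8 = -49/2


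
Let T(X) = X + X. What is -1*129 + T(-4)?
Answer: -137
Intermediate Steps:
T(X) = 2*X
-1*129 + T(-4) = -1*129 + 2*(-4) = -129 - 8 = -137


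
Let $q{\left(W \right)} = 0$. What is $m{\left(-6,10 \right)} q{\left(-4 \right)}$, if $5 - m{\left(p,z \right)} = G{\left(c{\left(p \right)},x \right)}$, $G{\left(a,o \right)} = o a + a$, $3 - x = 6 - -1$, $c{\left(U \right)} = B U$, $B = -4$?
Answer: $0$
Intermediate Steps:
$c{\left(U \right)} = - 4 U$
$x = -4$ ($x = 3 - \left(6 - -1\right) = 3 - \left(6 + 1\right) = 3 - 7 = -4$)
$G{\left(a,o \right)} = a + a o$ ($G{\left(a,o \right)} = a o + a = a + a o$)
$m{\left(p,z \right)} = 5 - 12 p$ ($m{\left(p,z \right)} = 5 - - 4 p \left(1 - 4\right) = 5 - - 4 p \left(-3\right) = 5 - 12 p$)
$m{\left(-6,10 \right)} q{\left(-4 \right)} = \left(5 - -72\right) 0 = \left(5 + 72\right) 0 = 77 \cdot 0 = 0$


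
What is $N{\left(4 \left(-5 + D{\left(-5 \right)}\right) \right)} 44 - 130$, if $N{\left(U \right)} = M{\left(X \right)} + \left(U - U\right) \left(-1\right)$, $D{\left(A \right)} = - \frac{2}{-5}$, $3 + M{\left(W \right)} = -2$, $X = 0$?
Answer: $-350$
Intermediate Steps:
$M{\left(W \right)} = -5$ ($M{\left(W \right)} = -3 - 2 = -5$)
$D{\left(A \right)} = \frac{2}{5}$ ($D{\left(A \right)} = \left(-2\right) \left(- \frac{1}{5}\right) = \frac{2}{5}$)
$N{\left(U \right)} = -5$ ($N{\left(U \right)} = -5 + \left(U - U\right) \left(-1\right) = -5 + 0 \left(-1\right) = -5 + 0 = -5$)
$N{\left(4 \left(-5 + D{\left(-5 \right)}\right) \right)} 44 - 130 = \left(-5\right) 44 - 130 = -220 - 130 = -350$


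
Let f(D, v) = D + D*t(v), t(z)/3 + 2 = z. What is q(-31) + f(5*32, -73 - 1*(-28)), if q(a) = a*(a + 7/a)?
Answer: -21432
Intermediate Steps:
t(z) = -6 + 3*z
f(D, v) = D + D*(-6 + 3*v)
q(-31) + f(5*32, -73 - 1*(-28)) = (7 + (-31)**2) + (5*32)*(-5 + 3*(-73 - 1*(-28))) = (7 + 961) + 160*(-5 + 3*(-73 + 28)) = 968 + 160*(-5 + 3*(-45)) = 968 + 160*(-5 - 135) = 968 + 160*(-140) = 968 - 22400 = -21432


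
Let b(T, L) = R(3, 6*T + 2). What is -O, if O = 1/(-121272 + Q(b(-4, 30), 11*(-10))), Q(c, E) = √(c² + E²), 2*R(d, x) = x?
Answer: 121272/14706885763 + 11*√101/14706885763 ≈ 8.2535e-6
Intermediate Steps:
R(d, x) = x/2
b(T, L) = 1 + 3*T (b(T, L) = (6*T + 2)/2 = (2 + 6*T)/2 = 1 + 3*T)
Q(c, E) = √(E² + c²)
O = 1/(-121272 + 11*√101) (O = 1/(-121272 + √((11*(-10))² + (1 + 3*(-4))²)) = 1/(-121272 + √((-110)² + (1 - 12)²)) = 1/(-121272 + √(12100 + (-11)²)) = 1/(-121272 + √(12100 + 121)) = 1/(-121272 + √12221) = 1/(-121272 + 11*√101) ≈ -8.2535e-6)
-O = -(-121272/14706885763 - 11*√101/14706885763) = 121272/14706885763 + 11*√101/14706885763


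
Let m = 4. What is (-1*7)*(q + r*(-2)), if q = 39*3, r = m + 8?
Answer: -651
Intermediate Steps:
r = 12 (r = 4 + 8 = 12)
q = 117
(-1*7)*(q + r*(-2)) = (-1*7)*(117 + 12*(-2)) = -7*(117 - 24) = -7*93 = -651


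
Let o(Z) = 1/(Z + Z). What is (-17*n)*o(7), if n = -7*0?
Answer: 0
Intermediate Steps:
n = 0
o(Z) = 1/(2*Z)
(-17*n)*o(7) = (-17*0)*((1/2)/7) = 0*((1/2)*(1/7)) = 0*(1/14) = 0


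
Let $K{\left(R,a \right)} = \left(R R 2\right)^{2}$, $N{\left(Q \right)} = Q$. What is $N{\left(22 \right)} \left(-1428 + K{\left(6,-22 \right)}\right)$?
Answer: $82632$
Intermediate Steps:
$K{\left(R,a \right)} = 4 R^{4}$ ($K{\left(R,a \right)} = \left(R^{2} \cdot 2\right)^{2} = \left(2 R^{2}\right)^{2} = 4 R^{4}$)
$N{\left(22 \right)} \left(-1428 + K{\left(6,-22 \right)}\right) = 22 \left(-1428 + 4 \cdot 6^{4}\right) = 22 \left(-1428 + 4 \cdot 1296\right) = 22 \left(-1428 + 5184\right) = 22 \cdot 3756 = 82632$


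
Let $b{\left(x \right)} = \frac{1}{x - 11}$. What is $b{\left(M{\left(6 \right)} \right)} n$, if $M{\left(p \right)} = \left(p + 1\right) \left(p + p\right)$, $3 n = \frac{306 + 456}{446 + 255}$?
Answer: $\frac{254}{51173} \approx 0.0049636$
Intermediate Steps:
$n = \frac{254}{701}$ ($n = \frac{\left(306 + 456\right) \frac{1}{446 + 255}}{3} = \frac{762 \cdot \frac{1}{701}}{3} = \frac{1}{3} \cdot \frac{762}{701} = \frac{254}{701} \approx 0.36234$)
$M{\left(p \right)} = 2 p \left(1 + p\right)$ ($M{\left(p \right)} = \left(1 + p\right) 2 p = 2 p \left(1 + p\right)$)
$b{\left(x \right)} = \frac{1}{-11 + x}$
$b{\left(M{\left(6 \right)} \right)} n = \frac{1}{-11 + 2 \cdot 6 \left(1 + 6\right)} \frac{254}{701} = \frac{1}{-11 + 2 \cdot 6 \cdot 7} \cdot \frac{254}{701} = \frac{1}{-11 + 84} \cdot \frac{254}{701} = \frac{1}{73} \cdot \frac{254}{701} = \frac{254}{51173}$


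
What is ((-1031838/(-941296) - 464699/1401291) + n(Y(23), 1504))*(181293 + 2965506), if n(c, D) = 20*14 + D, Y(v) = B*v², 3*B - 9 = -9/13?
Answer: 1234676647881484437137/219838268856 ≈ 5.6163e+9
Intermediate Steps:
B = 36/13 (B = 3 + (-9/13)/3 = 3 + (-9*1/13)/3 = 3 + (⅓)*(-9/13) = 3 - 3/13 = 36/13 ≈ 2.7692)
Y(v) = 36*v²/13
n(c, D) = 280 + D
((-1031838/(-941296) - 464699/1401291) + n(Y(23), 1504))*(181293 + 2965506) = ((-1031838/(-941296) - 464699/1401291) + (280 + 1504))*(181293 + 2965506) = ((-1031838*(-1/941296) - 464699*1/1401291) + 1784)*3146799 = ((515919/470648 - 464699/1401291) + 1784)*3146799 = (504242996477/659514806568 + 1784)*3146799 = (1177078657913789/659514806568)*3146799 = 1234676647881484437137/219838268856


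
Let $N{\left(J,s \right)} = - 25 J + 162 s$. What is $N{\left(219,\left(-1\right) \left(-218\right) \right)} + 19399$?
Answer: $49240$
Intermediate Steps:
$N{\left(219,\left(-1\right) \left(-218\right) \right)} + 19399 = \left(\left(-25\right) 219 + 162 \left(\left(-1\right) \left(-218\right)\right)\right) + 19399 = \left(-5475 + 162 \cdot 218\right) + 19399 = \left(-5475 + 35316\right) + 19399 = 29841 + 19399 = 49240$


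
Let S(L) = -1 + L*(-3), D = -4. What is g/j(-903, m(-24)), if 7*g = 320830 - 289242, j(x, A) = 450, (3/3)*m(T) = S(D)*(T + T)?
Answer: 15794/1575 ≈ 10.028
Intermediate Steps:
S(L) = -1 - 3*L
m(T) = 22*T (m(T) = (-1 - 3*(-4))*(T + T) = (-1 + 12)*(2*T) = 11*(2*T) = 22*T)
g = 31588/7 (g = (320830 - 289242)/7 = (⅐)*31588 = 31588/7 ≈ 4512.6)
g/j(-903, m(-24)) = (31588/7)/450 = (31588/7)*(1/450) = 15794/1575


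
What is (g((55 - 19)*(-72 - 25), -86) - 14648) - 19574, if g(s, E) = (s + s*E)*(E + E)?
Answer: -51087262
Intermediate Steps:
g(s, E) = 2*E*(s + E*s) (g(s, E) = (s + E*s)*(2*E) = 2*E*(s + E*s))
(g((55 - 19)*(-72 - 25), -86) - 14648) - 19574 = (2*(-86)*((55 - 19)*(-72 - 25))*(1 - 86) - 14648) - 19574 = (2*(-86)*(36*(-97))*(-85) - 14648) - 19574 = (2*(-86)*(-3492)*(-85) - 14648) - 19574 = (-51053040 - 14648) - 19574 = -51067688 - 19574 = -51087262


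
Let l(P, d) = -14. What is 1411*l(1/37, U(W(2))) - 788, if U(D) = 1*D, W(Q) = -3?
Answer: -20542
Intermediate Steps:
U(D) = D
1411*l(1/37, U(W(2))) - 788 = 1411*(-14) - 788 = -19754 - 788 = -20542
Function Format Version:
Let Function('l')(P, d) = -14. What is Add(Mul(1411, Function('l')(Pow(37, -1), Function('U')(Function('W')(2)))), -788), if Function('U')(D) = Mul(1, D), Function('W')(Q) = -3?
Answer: -20542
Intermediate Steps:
Function('U')(D) = D
Add(Mul(1411, Function('l')(Pow(37, -1), Function('U')(Function('W')(2)))), -788) = Add(Mul(1411, -14), -788) = Add(-19754, -788) = -20542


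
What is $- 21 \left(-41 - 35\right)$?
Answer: $1596$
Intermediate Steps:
$- 21 \left(-41 - 35\right) = \left(-21\right) \left(-76\right) = 1596$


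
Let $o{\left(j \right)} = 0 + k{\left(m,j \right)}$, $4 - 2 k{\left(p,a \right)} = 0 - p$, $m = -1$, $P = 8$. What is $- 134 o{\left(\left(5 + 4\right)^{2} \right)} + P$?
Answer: $-193$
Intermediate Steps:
$k{\left(p,a \right)} = 2 + \frac{p}{2}$ ($k{\left(p,a \right)} = 2 - \frac{0 - p}{2} = 2 - \frac{\left(-1\right) p}{2} = 2 + \frac{p}{2}$)
$o{\left(j \right)} = \frac{3}{2}$ ($o{\left(j \right)} = 0 + \left(2 + \frac{1}{2} \left(-1\right)\right) = 0 + \left(2 - \frac{1}{2}\right) = 0 + \frac{3}{2} = \frac{3}{2}$)
$- 134 o{\left(\left(5 + 4\right)^{2} \right)} + P = \left(-134\right) \frac{3}{2} + 8 = -201 + 8 = -193$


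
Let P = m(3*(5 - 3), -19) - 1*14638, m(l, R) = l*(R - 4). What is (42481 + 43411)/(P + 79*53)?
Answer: -85892/10589 ≈ -8.1114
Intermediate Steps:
m(l, R) = l*(-4 + R)
P = -14776 (P = (3*(5 - 3))*(-4 - 19) - 1*14638 = (3*2)*(-23) - 14638 = 6*(-23) - 14638 = -138 - 14638 = -14776)
(42481 + 43411)/(P + 79*53) = (42481 + 43411)/(-14776 + 79*53) = 85892/(-14776 + 4187) = 85892/(-10589) = 85892*(-1/10589) = -85892/10589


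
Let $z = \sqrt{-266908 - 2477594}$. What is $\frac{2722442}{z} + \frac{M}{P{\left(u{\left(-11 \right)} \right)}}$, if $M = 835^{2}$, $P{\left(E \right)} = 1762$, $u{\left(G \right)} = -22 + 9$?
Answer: $\frac{697225}{1762} - \frac{1361221 i \sqrt{2744502}}{1372251} \approx 395.7 - 1643.3 i$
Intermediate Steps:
$u{\left(G \right)} = -13$
$z = i \sqrt{2744502}$ ($z = \sqrt{-2744502} = i \sqrt{2744502} \approx 1656.7 i$)
$M = 697225$
$\frac{2722442}{z} + \frac{M}{P{\left(u{\left(-11 \right)} \right)}} = \frac{2722442}{i \sqrt{2744502}} + \frac{697225}{1762} = 2722442 \left(- \frac{i \sqrt{2744502}}{2744502}\right) + 697225 \cdot \frac{1}{1762} = - \frac{1361221 i \sqrt{2744502}}{1372251} + \frac{697225}{1762} = \frac{697225}{1762} - \frac{1361221 i \sqrt{2744502}}{1372251}$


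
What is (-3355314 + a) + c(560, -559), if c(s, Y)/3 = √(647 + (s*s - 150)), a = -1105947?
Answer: -4461261 + 3*√314097 ≈ -4.4596e+6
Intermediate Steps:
c(s, Y) = 3*√(497 + s²) (c(s, Y) = 3*√(647 + (s*s - 150)) = 3*√(647 + (s² - 150)) = 3*√(647 + (-150 + s²)) = 3*√(497 + s²))
(-3355314 + a) + c(560, -559) = (-3355314 - 1105947) + 3*√(497 + 560²) = -4461261 + 3*√(497 + 313600) = -4461261 + 3*√314097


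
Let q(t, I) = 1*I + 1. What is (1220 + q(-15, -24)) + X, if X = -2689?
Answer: -1492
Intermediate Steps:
q(t, I) = 1 + I (q(t, I) = I + 1 = 1 + I)
(1220 + q(-15, -24)) + X = (1220 + (1 - 24)) - 2689 = (1220 - 23) - 2689 = 1197 - 2689 = -1492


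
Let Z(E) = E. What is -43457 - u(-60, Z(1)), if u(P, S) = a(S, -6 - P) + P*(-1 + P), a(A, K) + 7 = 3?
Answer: -47113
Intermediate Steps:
a(A, K) = -4 (a(A, K) = -7 + 3 = -4)
u(P, S) = -4 + P*(-1 + P)
-43457 - u(-60, Z(1)) = -43457 - (-4 + (-60)² - 1*(-60)) = -43457 - (-4 + 3600 + 60) = -43457 - 1*3656 = -43457 - 3656 = -47113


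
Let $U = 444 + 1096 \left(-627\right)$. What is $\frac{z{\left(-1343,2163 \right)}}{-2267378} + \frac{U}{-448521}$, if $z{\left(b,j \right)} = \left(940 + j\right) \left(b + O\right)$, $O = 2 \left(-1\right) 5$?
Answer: $\frac{1146723161261}{338988882646} \approx 3.3828$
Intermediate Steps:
$O = -10$ ($O = \left(-2\right) 5 = -10$)
$U = -686748$ ($U = 444 - 687192 = -686748$)
$z{\left(b,j \right)} = \left(-10 + b\right) \left(940 + j\right)$ ($z{\left(b,j \right)} = \left(940 + j\right) \left(b - 10\right) = \left(940 + j\right) \left(-10 + b\right) = \left(-10 + b\right) \left(940 + j\right)$)
$\frac{z{\left(-1343,2163 \right)}}{-2267378} + \frac{U}{-448521} = \frac{-9400 - 21630 + 940 \left(-1343\right) - 2904909}{-2267378} - \frac{686748}{-448521} = \left(-9400 - 21630 - 1262420 - 2904909\right) \left(- \frac{1}{2267378}\right) - - \frac{228916}{149507} = \left(-4198359\right) \left(- \frac{1}{2267378}\right) + \frac{228916}{149507} = \frac{4198359}{2267378} + \frac{228916}{149507} = \frac{1146723161261}{338988882646}$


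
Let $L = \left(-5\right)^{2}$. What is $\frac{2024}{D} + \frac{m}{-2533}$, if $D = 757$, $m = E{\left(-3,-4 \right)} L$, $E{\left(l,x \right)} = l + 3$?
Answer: $\frac{2024}{757} \approx 2.6737$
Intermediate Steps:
$L = 25$
$E{\left(l,x \right)} = 3 + l$
$m = 0$ ($m = \left(3 - 3\right) 25 = 0 \cdot 25 = 0$)
$\frac{2024}{D} + \frac{m}{-2533} = \frac{2024}{757} + \frac{0}{-2533} = 2024 \cdot \frac{1}{757} + 0 \left(- \frac{1}{2533}\right) = \frac{2024}{757} + 0 = \frac{2024}{757}$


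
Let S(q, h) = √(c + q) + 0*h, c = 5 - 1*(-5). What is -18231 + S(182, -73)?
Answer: -18231 + 8*√3 ≈ -18217.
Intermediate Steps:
c = 10 (c = 5 + 5 = 10)
S(q, h) = √(10 + q) (S(q, h) = √(10 + q) + 0*h = √(10 + q) + 0 = √(10 + q))
-18231 + S(182, -73) = -18231 + √(10 + 182) = -18231 + √192 = -18231 + 8*√3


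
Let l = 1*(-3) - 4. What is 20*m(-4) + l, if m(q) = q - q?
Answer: -7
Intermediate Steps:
l = -7 (l = -3 - 4 = -7)
m(q) = 0
20*m(-4) + l = 20*0 - 7 = 0 - 7 = -7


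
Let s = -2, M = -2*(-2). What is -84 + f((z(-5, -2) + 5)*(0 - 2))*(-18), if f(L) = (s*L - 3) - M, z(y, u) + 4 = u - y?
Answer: -246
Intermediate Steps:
M = 4
z(y, u) = -4 + u - y (z(y, u) = -4 + (u - y) = -4 + u - y)
f(L) = -7 - 2*L (f(L) = (-2*L - 3) - 1*4 = (-3 - 2*L) - 4 = -7 - 2*L)
-84 + f((z(-5, -2) + 5)*(0 - 2))*(-18) = -84 + (-7 - 2*((-4 - 2 - 1*(-5)) + 5)*(0 - 2))*(-18) = -84 + (-7 - 2*((-4 - 2 + 5) + 5)*(-2))*(-18) = -84 + (-7 - 2*(-1 + 5)*(-2))*(-18) = -84 + (-7 - 8*(-2))*(-18) = -84 + (-7 - 2*(-8))*(-18) = -84 + (-7 + 16)*(-18) = -84 + 9*(-18) = -84 - 162 = -246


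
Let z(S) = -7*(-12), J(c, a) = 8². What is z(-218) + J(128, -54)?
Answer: 148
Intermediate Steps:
J(c, a) = 64
z(S) = 84
z(-218) + J(128, -54) = 84 + 64 = 148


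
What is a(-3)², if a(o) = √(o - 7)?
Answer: -10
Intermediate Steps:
a(o) = √(-7 + o)
a(-3)² = (√(-7 - 3))² = (√(-10))² = (I*√10)² = -10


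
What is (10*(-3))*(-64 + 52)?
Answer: 360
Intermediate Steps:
(10*(-3))*(-64 + 52) = -30*(-12) = 360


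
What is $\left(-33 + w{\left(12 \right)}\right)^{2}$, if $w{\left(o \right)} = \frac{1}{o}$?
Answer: $\frac{156025}{144} \approx 1083.5$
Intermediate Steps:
$\left(-33 + w{\left(12 \right)}\right)^{2} = \left(-33 + \frac{1}{12}\right)^{2} = \left(- \frac{395}{12}\right)^{2} = \frac{156025}{144}$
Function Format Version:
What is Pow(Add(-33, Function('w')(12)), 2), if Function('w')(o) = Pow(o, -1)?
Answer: Rational(156025, 144) ≈ 1083.5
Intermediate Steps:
Pow(Add(-33, Function('w')(12)), 2) = Pow(Add(-33, Pow(12, -1)), 2) = Pow(Add(-33, Rational(1, 12)), 2) = Pow(Rational(-395, 12), 2) = Rational(156025, 144)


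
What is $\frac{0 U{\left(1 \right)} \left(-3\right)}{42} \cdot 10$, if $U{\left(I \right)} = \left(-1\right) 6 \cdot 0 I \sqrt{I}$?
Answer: $0$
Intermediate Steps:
$U{\left(I \right)} = 0$ ($U{\left(I \right)} = \left(-6\right) 0 I \sqrt{I} = 0 I \sqrt{I} = 0 \sqrt{I} = 0$)
$\frac{0 U{\left(1 \right)} \left(-3\right)}{42} \cdot 10 = \frac{0 \cdot 0 \left(-3\right)}{42} \cdot 10 = \frac{0 \left(-3\right)}{42} \cdot 10 = \frac{1}{42} \cdot 0 \cdot 10 = 0 \cdot 10 = 0$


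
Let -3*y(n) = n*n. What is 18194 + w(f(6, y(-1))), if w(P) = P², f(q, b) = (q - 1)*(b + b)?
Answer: 163846/9 ≈ 18205.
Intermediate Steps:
y(n) = -n²/3 (y(n) = -n*n/3 = -n²/3)
f(q, b) = 2*b*(-1 + q) (f(q, b) = (-1 + q)*(2*b) = 2*b*(-1 + q))
18194 + w(f(6, y(-1))) = 18194 + (2*(-⅓*(-1)²)*(-1 + 6))² = 18194 + (2*(-⅓*1)*5)² = 18194 + (2*(-⅓)*5)² = 18194 + (-10/3)² = 18194 + 100/9 = 163846/9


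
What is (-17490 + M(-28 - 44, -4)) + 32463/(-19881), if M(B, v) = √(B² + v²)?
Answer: -38639017/2209 + 20*√13 ≈ -17420.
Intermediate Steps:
(-17490 + M(-28 - 44, -4)) + 32463/(-19881) = (-17490 + √((-28 - 44)² + (-4)²)) + 32463/(-19881) = (-17490 + √((-72)² + 16)) + 32463*(-1/19881) = (-17490 + √(5184 + 16)) - 3607/2209 = (-17490 + √5200) - 3607/2209 = (-17490 + 20*√13) - 3607/2209 = -38639017/2209 + 20*√13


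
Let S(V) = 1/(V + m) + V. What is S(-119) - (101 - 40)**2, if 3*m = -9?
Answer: -468481/122 ≈ -3840.0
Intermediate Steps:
m = -3 (m = (1/3)*(-9) = -3)
S(V) = V + 1/(-3 + V) (S(V) = 1/(V - 3) + V = 1/(-3 + V) + V = V + 1/(-3 + V))
S(-119) - (101 - 40)**2 = (1 + (-119)**2 - 3*(-119))/(-3 - 119) - (101 - 40)**2 = (1 + 14161 + 357)/(-122) - 1*61**2 = -1/122*14519 - 1*3721 = -14519/122 - 3721 = -468481/122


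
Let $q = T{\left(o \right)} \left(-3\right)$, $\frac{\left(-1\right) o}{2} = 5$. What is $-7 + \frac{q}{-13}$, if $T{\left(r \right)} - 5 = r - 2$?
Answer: $- \frac{112}{13} \approx -8.6154$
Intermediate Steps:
$o = -10$ ($o = \left(-2\right) 5 = -10$)
$T{\left(r \right)} = 3 + r$ ($T{\left(r \right)} = 5 + \left(r - 2\right) = 5 + \left(-2 + r\right) = 3 + r$)
$q = 21$ ($q = \left(3 - 10\right) \left(-3\right) = \left(-7\right) \left(-3\right) = 21$)
$-7 + \frac{q}{-13} = -7 + \frac{21}{-13} = -7 + 21 \left(- \frac{1}{13}\right) = -7 - \frac{21}{13} = - \frac{112}{13}$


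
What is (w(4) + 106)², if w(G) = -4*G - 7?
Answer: 6889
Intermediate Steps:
w(G) = -7 - 4*G
(w(4) + 106)² = ((-7 - 4*4) + 106)² = ((-7 - 16) + 106)² = (-23 + 106)² = 83² = 6889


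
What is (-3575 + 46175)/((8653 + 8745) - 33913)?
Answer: -2840/1101 ≈ -2.5795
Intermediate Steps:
(-3575 + 46175)/((8653 + 8745) - 33913) = 42600/(17398 - 33913) = 42600/(-16515) = 42600*(-1/16515) = -2840/1101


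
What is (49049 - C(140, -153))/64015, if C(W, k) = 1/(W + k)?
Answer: 637638/832195 ≈ 0.76621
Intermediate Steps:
(49049 - C(140, -153))/64015 = (49049 - 1/(140 - 153))/64015 = (49049 - 1/(-13))*(1/64015) = (49049 - 1*(-1/13))*(1/64015) = (49049 + 1/13)*(1/64015) = (637638/13)*(1/64015) = 637638/832195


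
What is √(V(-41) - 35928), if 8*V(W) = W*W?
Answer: I*√571486/4 ≈ 188.99*I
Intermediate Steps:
V(W) = W²/8 (V(W) = (W*W)/8 = W²/8)
√(V(-41) - 35928) = √((⅛)*(-41)² - 35928) = √((⅛)*1681 - 35928) = √(1681/8 - 35928) = √(-285743/8) = I*√571486/4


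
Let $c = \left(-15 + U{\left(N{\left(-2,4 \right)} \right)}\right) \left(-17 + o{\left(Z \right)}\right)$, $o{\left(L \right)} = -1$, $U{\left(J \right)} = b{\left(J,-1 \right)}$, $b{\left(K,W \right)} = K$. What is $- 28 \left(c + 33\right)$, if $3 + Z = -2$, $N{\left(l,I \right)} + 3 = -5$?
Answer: $-12516$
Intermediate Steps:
$N{\left(l,I \right)} = -8$ ($N{\left(l,I \right)} = -3 - 5 = -8$)
$Z = -5$ ($Z = -3 - 2 = -5$)
$U{\left(J \right)} = J$
$c = 414$ ($c = \left(-15 - 8\right) \left(-17 - 1\right) = \left(-23\right) \left(-18\right) = 414$)
$- 28 \left(c + 33\right) = - 28 \left(414 + 33\right) = \left(-28\right) 447 = -12516$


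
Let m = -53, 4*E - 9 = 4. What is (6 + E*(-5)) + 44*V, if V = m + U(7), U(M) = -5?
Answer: -10249/4 ≈ -2562.3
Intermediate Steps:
E = 13/4 (E = 9/4 + (¼)*4 = 9/4 + 1 = 13/4 ≈ 3.2500)
V = -58 (V = -53 - 5 = -58)
(6 + E*(-5)) + 44*V = (6 + (13/4)*(-5)) + 44*(-58) = (6 - 65/4) - 2552 = -41/4 - 2552 = -10249/4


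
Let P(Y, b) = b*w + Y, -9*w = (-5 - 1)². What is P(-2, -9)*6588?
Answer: 223992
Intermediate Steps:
w = -4 (w = -(-5 - 1)²/9 = -⅑*(-6)² = -⅑*36 = -4)
P(Y, b) = Y - 4*b (P(Y, b) = b*(-4) + Y = -4*b + Y = Y - 4*b)
P(-2, -9)*6588 = (-2 - 4*(-9))*6588 = (-2 + 36)*6588 = 34*6588 = 223992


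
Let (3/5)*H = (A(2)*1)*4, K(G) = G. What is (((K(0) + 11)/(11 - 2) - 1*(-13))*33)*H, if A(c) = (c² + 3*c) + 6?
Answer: 450560/9 ≈ 50062.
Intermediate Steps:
A(c) = 6 + c² + 3*c
H = 320/3 (H = 5*(((6 + 2² + 3*2)*1)*4)/3 = 5*(((6 + 4 + 6)*1)*4)/3 = 5*((16*1)*4)/3 = 5*(16*4)/3 = (5/3)*64 = 320/3 ≈ 106.67)
(((K(0) + 11)/(11 - 2) - 1*(-13))*33)*H = (((0 + 11)/(11 - 2) - 1*(-13))*33)*(320/3) = ((11/9 + 13)*33)*(320/3) = ((128/9)*33)*(320/3) = (1408/3)*(320/3) = 450560/9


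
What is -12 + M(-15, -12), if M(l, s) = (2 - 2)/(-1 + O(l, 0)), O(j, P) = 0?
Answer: -12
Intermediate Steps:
M(l, s) = 0 (M(l, s) = (2 - 2)/(-1 + 0) = 0/(-1) = 0*(-1) = 0)
-12 + M(-15, -12) = -12 + 0 = -12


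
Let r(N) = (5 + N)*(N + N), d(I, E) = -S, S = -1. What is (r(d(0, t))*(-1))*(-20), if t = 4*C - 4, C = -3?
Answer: 240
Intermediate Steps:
t = -16 (t = 4*(-3) - 4 = -12 - 4 = -16)
d(I, E) = 1 (d(I, E) = -1*(-1) = 1)
r(N) = 2*N*(5 + N) (r(N) = (5 + N)*(2*N) = 2*N*(5 + N))
(r(d(0, t))*(-1))*(-20) = ((2*1*(5 + 1))*(-1))*(-20) = ((2*1*6)*(-1))*(-20) = (12*(-1))*(-20) = -12*(-20) = 240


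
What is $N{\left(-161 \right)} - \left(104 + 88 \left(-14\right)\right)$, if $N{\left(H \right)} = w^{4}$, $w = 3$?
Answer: $1209$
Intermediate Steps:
$N{\left(H \right)} = 81$ ($N{\left(H \right)} = 3^{4} = 81$)
$N{\left(-161 \right)} - \left(104 + 88 \left(-14\right)\right) = 81 - \left(104 + 88 \left(-14\right)\right) = 81 - \left(104 - 1232\right) = 81 - -1128 = 81 + 1128 = 1209$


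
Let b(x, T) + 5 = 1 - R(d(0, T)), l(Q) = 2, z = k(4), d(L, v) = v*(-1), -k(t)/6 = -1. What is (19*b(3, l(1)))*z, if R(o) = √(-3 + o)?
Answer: -456 - 114*I*√5 ≈ -456.0 - 254.91*I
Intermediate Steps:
k(t) = 6 (k(t) = -6*(-1) = 6)
d(L, v) = -v
z = 6
b(x, T) = -4 - √(-3 - T) (b(x, T) = -5 + (1 - √(-3 - T)) = -4 - √(-3 - T))
(19*b(3, l(1)))*z = (19*(-4 - √(-3 - 1*2)))*6 = (19*(-4 - √(-3 - 2)))*6 = (19*(-4 - √(-5)))*6 = (19*(-4 - I*√5))*6 = (-76 - 19*I*√5)*6 = -456 - 114*I*√5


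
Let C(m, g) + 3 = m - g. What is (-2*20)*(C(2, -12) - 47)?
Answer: 1440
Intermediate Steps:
C(m, g) = -3 + m - g (C(m, g) = -3 + (m - g) = -3 + m - g)
(-2*20)*(C(2, -12) - 47) = (-2*20)*((-3 + 2 - 1*(-12)) - 47) = -40*((-3 + 2 + 12) - 47) = -40*(11 - 47) = -40*(-36) = 1440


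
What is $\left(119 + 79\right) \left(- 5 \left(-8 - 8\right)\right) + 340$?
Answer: $16180$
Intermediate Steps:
$\left(119 + 79\right) \left(- 5 \left(-8 - 8\right)\right) + 340 = 198 \left(- 5 \left(-8 - 8\right)\right) + 340 = 198 \left(\left(-5\right) \left(-16\right)\right) + 340 = 198 \cdot 80 + 340 = 15840 + 340 = 16180$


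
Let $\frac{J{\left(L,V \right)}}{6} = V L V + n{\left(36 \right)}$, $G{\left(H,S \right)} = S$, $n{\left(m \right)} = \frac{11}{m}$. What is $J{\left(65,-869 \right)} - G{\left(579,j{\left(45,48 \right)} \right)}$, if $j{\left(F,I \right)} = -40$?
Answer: $\frac{1767076991}{6} \approx 2.9451 \cdot 10^{8}$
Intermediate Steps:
$J{\left(L,V \right)} = \frac{11}{6} + 6 L V^{2}$ ($J{\left(L,V \right)} = 6 \left(V L V + \frac{11}{36}\right) = 6 \left(L V V + 11 \cdot \frac{1}{36}\right) = 6 \left(L V^{2} + \frac{11}{36}\right) = 6 \left(\frac{11}{36} + L V^{2}\right) = \frac{11}{6} + 6 L V^{2}$)
$J{\left(65,-869 \right)} - G{\left(579,j{\left(45,48 \right)} \right)} = \left(\frac{11}{6} + 6 \cdot 65 \left(-869\right)^{2}\right) - -40 = \left(\frac{11}{6} + 6 \cdot 65 \cdot 755161\right) + 40 = \left(\frac{11}{6} + 294512790\right) + 40 = \frac{1767076751}{6} + 40 = \frac{1767076991}{6}$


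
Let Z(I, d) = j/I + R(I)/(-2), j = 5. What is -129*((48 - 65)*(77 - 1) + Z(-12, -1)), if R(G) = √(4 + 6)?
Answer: 666887/4 + 129*√10/2 ≈ 1.6693e+5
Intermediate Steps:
R(G) = √10
Z(I, d) = 5/I - √10/2 (Z(I, d) = 5/I + √10/(-2) = 5/I + √10*(-½) = 5/I - √10/2)
-129*((48 - 65)*(77 - 1) + Z(-12, -1)) = -129*((48 - 65)*(77 - 1) + (5/(-12) - √10/2)) = -129*(-17*76 + (5*(-1/12) - √10/2)) = -129*(-1292 + (-5/12 - √10/2)) = -129*(-15509/12 - √10/2) = 666887/4 + 129*√10/2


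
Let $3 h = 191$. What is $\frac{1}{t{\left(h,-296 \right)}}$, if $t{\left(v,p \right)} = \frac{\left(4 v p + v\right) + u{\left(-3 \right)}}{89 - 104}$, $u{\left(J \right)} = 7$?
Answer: $\frac{45}{225932} \approx 0.00019917$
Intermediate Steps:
$h = \frac{191}{3}$ ($h = \frac{1}{3} \cdot 191 = \frac{191}{3} \approx 63.667$)
$t{\left(v,p \right)} = - \frac{7}{15} - \frac{v}{15} - \frac{4 p v}{15}$ ($t{\left(v,p \right)} = \frac{\left(4 v p + v\right) + 7}{89 - 104} = \frac{\left(4 p v + v\right) + 7}{-15} = \left(\left(v + 4 p v\right) + 7\right) \left(- \frac{1}{15}\right) = \left(7 + v + 4 p v\right) \left(- \frac{1}{15}\right) = - \frac{7}{15} - \frac{v}{15} - \frac{4 p v}{15}$)
$\frac{1}{t{\left(h,-296 \right)}} = \frac{1}{- \frac{7}{15} - \frac{191}{45} - \left(- \frac{1184}{15}\right) \frac{191}{3}} = \frac{1}{- \frac{7}{15} - \frac{191}{45} + \frac{226144}{45}} = \frac{1}{\frac{225932}{45}} = \frac{45}{225932}$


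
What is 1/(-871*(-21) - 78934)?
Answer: -1/60643 ≈ -1.6490e-5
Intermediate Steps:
1/(-871*(-21) - 78934) = 1/(18291 - 78934) = 1/(-60643) = -1/60643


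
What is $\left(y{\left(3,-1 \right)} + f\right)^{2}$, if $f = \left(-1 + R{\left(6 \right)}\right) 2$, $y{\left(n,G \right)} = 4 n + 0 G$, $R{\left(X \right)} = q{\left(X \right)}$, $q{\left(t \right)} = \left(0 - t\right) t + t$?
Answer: $2500$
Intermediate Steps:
$q{\left(t \right)} = t - t^{2}$ ($q{\left(t \right)} = - t t + t = - t^{2} + t = t - t^{2}$)
$R{\left(X \right)} = X \left(1 - X\right)$
$y{\left(n,G \right)} = 4 n$ ($y{\left(n,G \right)} = 4 n + 0 = 4 n$)
$f = -62$ ($f = \left(-1 + 6 \left(1 - 6\right)\right) 2 = \left(-1 + 6 \left(-5\right)\right) 2 = \left(-1 - 30\right) 2 = \left(-31\right) 2 = -62$)
$\left(y{\left(3,-1 \right)} + f\right)^{2} = \left(4 \cdot 3 - 62\right)^{2} = \left(12 - 62\right)^{2} = \left(-50\right)^{2} = 2500$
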